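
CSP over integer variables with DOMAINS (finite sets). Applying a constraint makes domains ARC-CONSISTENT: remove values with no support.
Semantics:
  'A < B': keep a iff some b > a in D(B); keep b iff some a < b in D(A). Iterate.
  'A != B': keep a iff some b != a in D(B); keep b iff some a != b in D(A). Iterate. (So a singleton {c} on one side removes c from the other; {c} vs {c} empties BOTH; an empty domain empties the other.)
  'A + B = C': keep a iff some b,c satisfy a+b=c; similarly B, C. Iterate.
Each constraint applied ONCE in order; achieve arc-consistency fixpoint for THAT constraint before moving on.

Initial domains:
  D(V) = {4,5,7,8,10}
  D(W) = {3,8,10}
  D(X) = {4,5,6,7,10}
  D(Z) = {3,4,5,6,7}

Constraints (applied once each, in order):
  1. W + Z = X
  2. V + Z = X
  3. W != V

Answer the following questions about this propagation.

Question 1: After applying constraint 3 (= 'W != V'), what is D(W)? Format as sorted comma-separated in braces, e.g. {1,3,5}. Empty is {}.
Constraint 1 (W + Z = X) on D(W)={3,8,10} D(Z)={3,4,5,6,7} D(X)={4,5,6,7,10}: W {3,8,10}->{3}; Z {3,4,5,6,7}->{3,4,7}; X {4,5,6,7,10}->{6,7,10}
Constraint 2 (V + Z = X) on D(V)={4,5,7,8,10} D(Z)={3,4,7} D(X)={6,7,10}: V {4,5,7,8,10}->{4,7}; Z {3,4,7}->{3}; X {6,7,10}->{7,10}
Constraint 3 (W != V) on D(W)={3} D(V)={4,7}: no change
So after constraint 3: D(W) = {3}

Answer: {3}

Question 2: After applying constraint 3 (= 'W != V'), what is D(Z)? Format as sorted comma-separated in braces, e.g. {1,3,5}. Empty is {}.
Constraint 1 (W + Z = X) on D(W)={3,8,10} D(Z)={3,4,5,6,7} D(X)={4,5,6,7,10}: W {3,8,10}->{3}; Z {3,4,5,6,7}->{3,4,7}; X {4,5,6,7,10}->{6,7,10}
Constraint 2 (V + Z = X) on D(V)={4,5,7,8,10} D(Z)={3,4,7} D(X)={6,7,10}: V {4,5,7,8,10}->{4,7}; Z {3,4,7}->{3}; X {6,7,10}->{7,10}
Constraint 3 (W != V) on D(W)={3} D(V)={4,7}: no change
So after constraint 3: D(Z) = {3}

Answer: {3}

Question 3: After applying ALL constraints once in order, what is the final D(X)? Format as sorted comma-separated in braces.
Constraint 1 (W + Z = X) on D(W)={3,8,10} D(Z)={3,4,5,6,7} D(X)={4,5,6,7,10}: W {3,8,10}->{3}; Z {3,4,5,6,7}->{3,4,7}; X {4,5,6,7,10}->{6,7,10}
Constraint 2 (V + Z = X) on D(V)={4,5,7,8,10} D(Z)={3,4,7} D(X)={6,7,10}: V {4,5,7,8,10}->{4,7}; Z {3,4,7}->{3}; X {6,7,10}->{7,10}
Constraint 3 (W != V) on D(W)={3} D(V)={4,7}: no change
So after all 3 constraints: D(X) = {7,10}

Answer: {7,10}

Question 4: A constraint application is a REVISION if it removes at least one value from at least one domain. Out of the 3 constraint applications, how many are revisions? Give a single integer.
Constraint 1 (W + Z = X) on D(W)={3,8,10} D(Z)={3,4,5,6,7} D(X)={4,5,6,7,10}: W {3,8,10}->{3}; Z {3,4,5,6,7}->{3,4,7}; X {4,5,6,7,10}->{6,7,10} => REVISION
Constraint 2 (V + Z = X) on D(V)={4,5,7,8,10} D(Z)={3,4,7} D(X)={6,7,10}: V {4,5,7,8,10}->{4,7}; Z {3,4,7}->{3}; X {6,7,10}->{7,10} => REVISION
Constraint 3 (W != V) on D(W)={3} D(V)={4,7}: no change => not a revision
Total revisions = 2

Answer: 2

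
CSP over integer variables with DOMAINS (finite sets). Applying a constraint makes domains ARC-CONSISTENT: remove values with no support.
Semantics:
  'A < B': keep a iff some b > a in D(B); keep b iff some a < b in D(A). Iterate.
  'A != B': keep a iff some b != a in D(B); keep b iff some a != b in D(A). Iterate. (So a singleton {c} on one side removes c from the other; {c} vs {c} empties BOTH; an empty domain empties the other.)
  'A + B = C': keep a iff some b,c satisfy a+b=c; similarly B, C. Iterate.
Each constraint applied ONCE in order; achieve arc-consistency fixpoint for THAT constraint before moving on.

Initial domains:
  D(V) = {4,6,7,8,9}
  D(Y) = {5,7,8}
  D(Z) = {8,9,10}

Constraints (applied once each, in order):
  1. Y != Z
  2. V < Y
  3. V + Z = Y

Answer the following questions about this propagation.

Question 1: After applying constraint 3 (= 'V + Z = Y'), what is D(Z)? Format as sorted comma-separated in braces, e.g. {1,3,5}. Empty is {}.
Constraint 1 (Y != Z) on D(Y)={5,7,8} D(Z)={8,9,10}: no change
Constraint 2 (V < Y) on D(V)={4,6,7,8,9} D(Y)={5,7,8}: V {4,6,7,8,9}->{4,6,7}
Constraint 3 (V + Z = Y) on D(V)={4,6,7} D(Z)={8,9,10} D(Y)={5,7,8}: V {4,6,7}->{}; Z {8,9,10}->{}; Y {5,7,8}->{}
So after constraint 3: D(Z) = {}

Answer: {}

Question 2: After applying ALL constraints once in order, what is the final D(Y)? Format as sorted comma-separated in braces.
Answer: {}

Derivation:
Constraint 1 (Y != Z) on D(Y)={5,7,8} D(Z)={8,9,10}: no change
Constraint 2 (V < Y) on D(V)={4,6,7,8,9} D(Y)={5,7,8}: V {4,6,7,8,9}->{4,6,7}
Constraint 3 (V + Z = Y) on D(V)={4,6,7} D(Z)={8,9,10} D(Y)={5,7,8}: V {4,6,7}->{}; Z {8,9,10}->{}; Y {5,7,8}->{}
So after all 3 constraints: D(Y) = {}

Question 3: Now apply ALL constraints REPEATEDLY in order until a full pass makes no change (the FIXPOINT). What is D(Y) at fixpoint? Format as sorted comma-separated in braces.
Answer: {}

Derivation:
pass 0 (initial): D(Y)={5,7,8}
pass 1: V {4,6,7,8,9}->{}; Y {5,7,8}->{}; Z {8,9,10}->{}
pass 2: no change
Fixpoint after 2 passes: D(Y) = {}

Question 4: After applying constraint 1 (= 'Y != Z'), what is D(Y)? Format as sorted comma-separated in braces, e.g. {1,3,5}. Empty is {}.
Answer: {5,7,8}

Derivation:
Constraint 1 (Y != Z) on D(Y)={5,7,8} D(Z)={8,9,10}: no change
So after constraint 1: D(Y) = {5,7,8}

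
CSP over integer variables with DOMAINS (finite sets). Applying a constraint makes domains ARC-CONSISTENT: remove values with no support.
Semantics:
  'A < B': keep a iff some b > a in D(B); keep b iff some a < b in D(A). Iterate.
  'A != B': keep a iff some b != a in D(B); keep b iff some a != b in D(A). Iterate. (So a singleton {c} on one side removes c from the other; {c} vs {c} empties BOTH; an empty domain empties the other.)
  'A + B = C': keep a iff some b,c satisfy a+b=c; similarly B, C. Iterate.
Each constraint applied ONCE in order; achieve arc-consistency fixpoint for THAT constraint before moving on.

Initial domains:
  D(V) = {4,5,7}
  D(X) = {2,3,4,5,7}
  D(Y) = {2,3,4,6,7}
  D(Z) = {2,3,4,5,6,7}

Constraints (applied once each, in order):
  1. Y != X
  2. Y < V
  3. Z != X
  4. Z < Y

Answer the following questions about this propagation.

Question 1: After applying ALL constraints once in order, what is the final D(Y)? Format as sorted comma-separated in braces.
Constraint 1 (Y != X) on D(Y)={2,3,4,6,7} D(X)={2,3,4,5,7}: no change
Constraint 2 (Y < V) on D(Y)={2,3,4,6,7} D(V)={4,5,7}: Y {2,3,4,6,7}->{2,3,4,6}
Constraint 3 (Z != X) on D(Z)={2,3,4,5,6,7} D(X)={2,3,4,5,7}: no change
Constraint 4 (Z < Y) on D(Z)={2,3,4,5,6,7} D(Y)={2,3,4,6}: Z {2,3,4,5,6,7}->{2,3,4,5}; Y {2,3,4,6}->{3,4,6}
So after all 4 constraints: D(Y) = {3,4,6}

Answer: {3,4,6}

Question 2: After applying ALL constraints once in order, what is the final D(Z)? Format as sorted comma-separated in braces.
Constraint 1 (Y != X) on D(Y)={2,3,4,6,7} D(X)={2,3,4,5,7}: no change
Constraint 2 (Y < V) on D(Y)={2,3,4,6,7} D(V)={4,5,7}: Y {2,3,4,6,7}->{2,3,4,6}
Constraint 3 (Z != X) on D(Z)={2,3,4,5,6,7} D(X)={2,3,4,5,7}: no change
Constraint 4 (Z < Y) on D(Z)={2,3,4,5,6,7} D(Y)={2,3,4,6}: Z {2,3,4,5,6,7}->{2,3,4,5}; Y {2,3,4,6}->{3,4,6}
So after all 4 constraints: D(Z) = {2,3,4,5}

Answer: {2,3,4,5}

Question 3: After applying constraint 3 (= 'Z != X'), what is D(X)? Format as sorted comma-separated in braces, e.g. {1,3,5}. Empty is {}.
Constraint 1 (Y != X) on D(Y)={2,3,4,6,7} D(X)={2,3,4,5,7}: no change
Constraint 2 (Y < V) on D(Y)={2,3,4,6,7} D(V)={4,5,7}: Y {2,3,4,6,7}->{2,3,4,6}
Constraint 3 (Z != X) on D(Z)={2,3,4,5,6,7} D(X)={2,3,4,5,7}: no change
So after constraint 3: D(X) = {2,3,4,5,7}

Answer: {2,3,4,5,7}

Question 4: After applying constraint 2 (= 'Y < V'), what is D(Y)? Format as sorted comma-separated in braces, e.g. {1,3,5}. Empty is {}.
Answer: {2,3,4,6}

Derivation:
Constraint 1 (Y != X) on D(Y)={2,3,4,6,7} D(X)={2,3,4,5,7}: no change
Constraint 2 (Y < V) on D(Y)={2,3,4,6,7} D(V)={4,5,7}: Y {2,3,4,6,7}->{2,3,4,6}
So after constraint 2: D(Y) = {2,3,4,6}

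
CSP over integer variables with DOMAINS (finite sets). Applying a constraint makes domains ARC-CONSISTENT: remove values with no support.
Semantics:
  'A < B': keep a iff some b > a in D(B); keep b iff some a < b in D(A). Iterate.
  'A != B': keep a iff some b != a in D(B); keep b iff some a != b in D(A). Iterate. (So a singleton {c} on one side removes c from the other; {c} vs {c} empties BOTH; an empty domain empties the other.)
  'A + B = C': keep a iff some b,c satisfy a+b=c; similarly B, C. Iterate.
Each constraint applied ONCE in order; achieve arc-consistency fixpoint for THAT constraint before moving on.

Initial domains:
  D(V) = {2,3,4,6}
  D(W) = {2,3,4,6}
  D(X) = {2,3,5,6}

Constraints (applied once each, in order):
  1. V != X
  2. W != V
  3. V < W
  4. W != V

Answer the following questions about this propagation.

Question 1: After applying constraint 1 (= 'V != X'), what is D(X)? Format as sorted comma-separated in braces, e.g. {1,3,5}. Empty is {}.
Constraint 1 (V != X) on D(V)={2,3,4,6} D(X)={2,3,5,6}: no change
So after constraint 1: D(X) = {2,3,5,6}

Answer: {2,3,5,6}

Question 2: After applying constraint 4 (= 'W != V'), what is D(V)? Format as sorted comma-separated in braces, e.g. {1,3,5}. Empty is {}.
Constraint 1 (V != X) on D(V)={2,3,4,6} D(X)={2,3,5,6}: no change
Constraint 2 (W != V) on D(W)={2,3,4,6} D(V)={2,3,4,6}: no change
Constraint 3 (V < W) on D(V)={2,3,4,6} D(W)={2,3,4,6}: V {2,3,4,6}->{2,3,4}; W {2,3,4,6}->{3,4,6}
Constraint 4 (W != V) on D(W)={3,4,6} D(V)={2,3,4}: no change
So after constraint 4: D(V) = {2,3,4}

Answer: {2,3,4}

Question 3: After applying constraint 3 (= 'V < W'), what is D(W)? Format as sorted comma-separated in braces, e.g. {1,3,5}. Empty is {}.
Constraint 1 (V != X) on D(V)={2,3,4,6} D(X)={2,3,5,6}: no change
Constraint 2 (W != V) on D(W)={2,3,4,6} D(V)={2,3,4,6}: no change
Constraint 3 (V < W) on D(V)={2,3,4,6} D(W)={2,3,4,6}: V {2,3,4,6}->{2,3,4}; W {2,3,4,6}->{3,4,6}
So after constraint 3: D(W) = {3,4,6}

Answer: {3,4,6}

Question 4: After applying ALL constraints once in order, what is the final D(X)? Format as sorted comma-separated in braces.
Answer: {2,3,5,6}

Derivation:
Constraint 1 (V != X) on D(V)={2,3,4,6} D(X)={2,3,5,6}: no change
Constraint 2 (W != V) on D(W)={2,3,4,6} D(V)={2,3,4,6}: no change
Constraint 3 (V < W) on D(V)={2,3,4,6} D(W)={2,3,4,6}: V {2,3,4,6}->{2,3,4}; W {2,3,4,6}->{3,4,6}
Constraint 4 (W != V) on D(W)={3,4,6} D(V)={2,3,4}: no change
So after all 4 constraints: D(X) = {2,3,5,6}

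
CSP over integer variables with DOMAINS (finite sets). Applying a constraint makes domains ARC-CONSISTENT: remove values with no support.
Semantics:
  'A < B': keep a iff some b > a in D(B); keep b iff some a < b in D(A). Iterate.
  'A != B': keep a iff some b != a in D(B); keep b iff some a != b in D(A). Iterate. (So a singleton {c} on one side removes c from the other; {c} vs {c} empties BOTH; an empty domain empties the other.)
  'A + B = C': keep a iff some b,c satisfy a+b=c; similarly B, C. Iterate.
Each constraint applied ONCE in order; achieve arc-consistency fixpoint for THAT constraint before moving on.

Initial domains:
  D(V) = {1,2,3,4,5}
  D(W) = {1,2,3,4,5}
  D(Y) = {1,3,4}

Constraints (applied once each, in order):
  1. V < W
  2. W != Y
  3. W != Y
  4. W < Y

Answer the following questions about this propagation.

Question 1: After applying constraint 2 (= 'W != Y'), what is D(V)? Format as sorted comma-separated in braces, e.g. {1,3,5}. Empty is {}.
Constraint 1 (V < W) on D(V)={1,2,3,4,5} D(W)={1,2,3,4,5}: V {1,2,3,4,5}->{1,2,3,4}; W {1,2,3,4,5}->{2,3,4,5}
Constraint 2 (W != Y) on D(W)={2,3,4,5} D(Y)={1,3,4}: no change
So after constraint 2: D(V) = {1,2,3,4}

Answer: {1,2,3,4}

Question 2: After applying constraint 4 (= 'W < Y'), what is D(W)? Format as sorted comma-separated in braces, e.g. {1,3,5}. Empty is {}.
Answer: {2,3}

Derivation:
Constraint 1 (V < W) on D(V)={1,2,3,4,5} D(W)={1,2,3,4,5}: V {1,2,3,4,5}->{1,2,3,4}; W {1,2,3,4,5}->{2,3,4,5}
Constraint 2 (W != Y) on D(W)={2,3,4,5} D(Y)={1,3,4}: no change
Constraint 3 (W != Y) on D(W)={2,3,4,5} D(Y)={1,3,4}: no change
Constraint 4 (W < Y) on D(W)={2,3,4,5} D(Y)={1,3,4}: W {2,3,4,5}->{2,3}; Y {1,3,4}->{3,4}
So after constraint 4: D(W) = {2,3}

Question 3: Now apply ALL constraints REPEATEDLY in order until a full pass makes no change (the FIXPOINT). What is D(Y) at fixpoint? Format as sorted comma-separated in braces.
Answer: {3,4}

Derivation:
pass 0 (initial): D(Y)={1,3,4}
pass 1: V {1,2,3,4,5}->{1,2,3,4}; W {1,2,3,4,5}->{2,3}; Y {1,3,4}->{3,4}
pass 2: V {1,2,3,4}->{1,2}
pass 3: no change
Fixpoint after 3 passes: D(Y) = {3,4}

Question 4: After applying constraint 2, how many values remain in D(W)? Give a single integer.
Constraint 1 (V < W) on D(V)={1,2,3,4,5} D(W)={1,2,3,4,5}: V {1,2,3,4,5}->{1,2,3,4}; W {1,2,3,4,5}->{2,3,4,5}
Constraint 2 (W != Y) on D(W)={2,3,4,5} D(Y)={1,3,4}: no change
So after constraint 2: D(W)={2,3,4,5}, size = 4

Answer: 4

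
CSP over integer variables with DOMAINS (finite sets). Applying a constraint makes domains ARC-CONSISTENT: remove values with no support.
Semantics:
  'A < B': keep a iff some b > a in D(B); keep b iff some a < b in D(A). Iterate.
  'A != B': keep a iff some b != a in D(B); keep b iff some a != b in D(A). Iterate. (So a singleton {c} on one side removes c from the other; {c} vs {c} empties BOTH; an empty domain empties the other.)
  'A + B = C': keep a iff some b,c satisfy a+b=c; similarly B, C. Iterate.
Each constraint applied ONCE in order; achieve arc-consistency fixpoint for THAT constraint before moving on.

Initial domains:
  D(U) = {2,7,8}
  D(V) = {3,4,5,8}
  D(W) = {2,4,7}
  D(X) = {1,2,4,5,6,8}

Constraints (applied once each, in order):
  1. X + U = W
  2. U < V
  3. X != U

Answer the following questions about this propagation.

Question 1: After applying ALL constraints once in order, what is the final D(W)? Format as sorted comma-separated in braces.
Constraint 1 (X + U = W) on D(X)={1,2,4,5,6,8} D(U)={2,7,8} D(W)={2,4,7}: X {1,2,4,5,6,8}->{2,5}; U {2,7,8}->{2}; W {2,4,7}->{4,7}
Constraint 2 (U < V) on D(U)={2} D(V)={3,4,5,8}: no change
Constraint 3 (X != U) on D(X)={2,5} D(U)={2}: X {2,5}->{5}
So after all 3 constraints: D(W) = {4,7}

Answer: {4,7}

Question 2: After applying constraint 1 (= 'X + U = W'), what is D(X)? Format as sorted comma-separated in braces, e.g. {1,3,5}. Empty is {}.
Constraint 1 (X + U = W) on D(X)={1,2,4,5,6,8} D(U)={2,7,8} D(W)={2,4,7}: X {1,2,4,5,6,8}->{2,5}; U {2,7,8}->{2}; W {2,4,7}->{4,7}
So after constraint 1: D(X) = {2,5}

Answer: {2,5}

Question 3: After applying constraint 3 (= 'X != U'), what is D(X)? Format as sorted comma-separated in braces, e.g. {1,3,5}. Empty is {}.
Constraint 1 (X + U = W) on D(X)={1,2,4,5,6,8} D(U)={2,7,8} D(W)={2,4,7}: X {1,2,4,5,6,8}->{2,5}; U {2,7,8}->{2}; W {2,4,7}->{4,7}
Constraint 2 (U < V) on D(U)={2} D(V)={3,4,5,8}: no change
Constraint 3 (X != U) on D(X)={2,5} D(U)={2}: X {2,5}->{5}
So after constraint 3: D(X) = {5}

Answer: {5}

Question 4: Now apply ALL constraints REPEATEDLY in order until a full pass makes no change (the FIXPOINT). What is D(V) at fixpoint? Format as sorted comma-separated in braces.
Answer: {3,4,5,8}

Derivation:
pass 0 (initial): D(V)={3,4,5,8}
pass 1: U {2,7,8}->{2}; W {2,4,7}->{4,7}; X {1,2,4,5,6,8}->{5}
pass 2: W {4,7}->{7}
pass 3: no change
Fixpoint after 3 passes: D(V) = {3,4,5,8}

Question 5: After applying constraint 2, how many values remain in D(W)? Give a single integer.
Answer: 2

Derivation:
Constraint 1 (X + U = W) on D(X)={1,2,4,5,6,8} D(U)={2,7,8} D(W)={2,4,7}: X {1,2,4,5,6,8}->{2,5}; U {2,7,8}->{2}; W {2,4,7}->{4,7}
Constraint 2 (U < V) on D(U)={2} D(V)={3,4,5,8}: no change
So after constraint 2: D(W)={4,7}, size = 2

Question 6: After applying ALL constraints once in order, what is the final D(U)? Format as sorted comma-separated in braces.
Answer: {2}

Derivation:
Constraint 1 (X + U = W) on D(X)={1,2,4,5,6,8} D(U)={2,7,8} D(W)={2,4,7}: X {1,2,4,5,6,8}->{2,5}; U {2,7,8}->{2}; W {2,4,7}->{4,7}
Constraint 2 (U < V) on D(U)={2} D(V)={3,4,5,8}: no change
Constraint 3 (X != U) on D(X)={2,5} D(U)={2}: X {2,5}->{5}
So after all 3 constraints: D(U) = {2}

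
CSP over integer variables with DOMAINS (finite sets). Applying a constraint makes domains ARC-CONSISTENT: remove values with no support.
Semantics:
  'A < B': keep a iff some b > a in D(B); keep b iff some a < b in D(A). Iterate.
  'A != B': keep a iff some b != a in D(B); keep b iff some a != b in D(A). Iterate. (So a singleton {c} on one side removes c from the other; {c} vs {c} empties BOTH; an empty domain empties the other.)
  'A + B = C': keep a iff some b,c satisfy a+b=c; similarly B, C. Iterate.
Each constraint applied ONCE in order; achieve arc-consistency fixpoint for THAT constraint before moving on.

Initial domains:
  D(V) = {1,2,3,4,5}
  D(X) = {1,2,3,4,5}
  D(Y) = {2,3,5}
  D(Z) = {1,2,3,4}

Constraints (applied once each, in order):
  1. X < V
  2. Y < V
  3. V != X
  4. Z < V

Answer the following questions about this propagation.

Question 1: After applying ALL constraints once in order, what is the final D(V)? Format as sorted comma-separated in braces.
Answer: {3,4,5}

Derivation:
Constraint 1 (X < V) on D(X)={1,2,3,4,5} D(V)={1,2,3,4,5}: X {1,2,3,4,5}->{1,2,3,4}; V {1,2,3,4,5}->{2,3,4,5}
Constraint 2 (Y < V) on D(Y)={2,3,5} D(V)={2,3,4,5}: Y {2,3,5}->{2,3}; V {2,3,4,5}->{3,4,5}
Constraint 3 (V != X) on D(V)={3,4,5} D(X)={1,2,3,4}: no change
Constraint 4 (Z < V) on D(Z)={1,2,3,4} D(V)={3,4,5}: no change
So after all 4 constraints: D(V) = {3,4,5}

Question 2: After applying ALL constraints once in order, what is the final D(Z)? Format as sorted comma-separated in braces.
Answer: {1,2,3,4}

Derivation:
Constraint 1 (X < V) on D(X)={1,2,3,4,5} D(V)={1,2,3,4,5}: X {1,2,3,4,5}->{1,2,3,4}; V {1,2,3,4,5}->{2,3,4,5}
Constraint 2 (Y < V) on D(Y)={2,3,5} D(V)={2,3,4,5}: Y {2,3,5}->{2,3}; V {2,3,4,5}->{3,4,5}
Constraint 3 (V != X) on D(V)={3,4,5} D(X)={1,2,3,4}: no change
Constraint 4 (Z < V) on D(Z)={1,2,3,4} D(V)={3,4,5}: no change
So after all 4 constraints: D(Z) = {1,2,3,4}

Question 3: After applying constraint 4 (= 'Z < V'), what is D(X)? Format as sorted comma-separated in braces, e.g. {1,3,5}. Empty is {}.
Constraint 1 (X < V) on D(X)={1,2,3,4,5} D(V)={1,2,3,4,5}: X {1,2,3,4,5}->{1,2,3,4}; V {1,2,3,4,5}->{2,3,4,5}
Constraint 2 (Y < V) on D(Y)={2,3,5} D(V)={2,3,4,5}: Y {2,3,5}->{2,3}; V {2,3,4,5}->{3,4,5}
Constraint 3 (V != X) on D(V)={3,4,5} D(X)={1,2,3,4}: no change
Constraint 4 (Z < V) on D(Z)={1,2,3,4} D(V)={3,4,5}: no change
So after constraint 4: D(X) = {1,2,3,4}

Answer: {1,2,3,4}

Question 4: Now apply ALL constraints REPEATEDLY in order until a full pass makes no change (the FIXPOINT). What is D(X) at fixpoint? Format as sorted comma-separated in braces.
pass 0 (initial): D(X)={1,2,3,4,5}
pass 1: V {1,2,3,4,5}->{3,4,5}; X {1,2,3,4,5}->{1,2,3,4}; Y {2,3,5}->{2,3}
pass 2: no change
Fixpoint after 2 passes: D(X) = {1,2,3,4}

Answer: {1,2,3,4}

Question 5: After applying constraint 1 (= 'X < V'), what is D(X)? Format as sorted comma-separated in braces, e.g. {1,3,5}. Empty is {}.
Answer: {1,2,3,4}

Derivation:
Constraint 1 (X < V) on D(X)={1,2,3,4,5} D(V)={1,2,3,4,5}: X {1,2,3,4,5}->{1,2,3,4}; V {1,2,3,4,5}->{2,3,4,5}
So after constraint 1: D(X) = {1,2,3,4}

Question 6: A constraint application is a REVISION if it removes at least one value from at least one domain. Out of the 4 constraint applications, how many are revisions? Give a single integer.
Answer: 2

Derivation:
Constraint 1 (X < V) on D(X)={1,2,3,4,5} D(V)={1,2,3,4,5}: X {1,2,3,4,5}->{1,2,3,4}; V {1,2,3,4,5}->{2,3,4,5} => REVISION
Constraint 2 (Y < V) on D(Y)={2,3,5} D(V)={2,3,4,5}: Y {2,3,5}->{2,3}; V {2,3,4,5}->{3,4,5} => REVISION
Constraint 3 (V != X) on D(V)={3,4,5} D(X)={1,2,3,4}: no change => not a revision
Constraint 4 (Z < V) on D(Z)={1,2,3,4} D(V)={3,4,5}: no change => not a revision
Total revisions = 2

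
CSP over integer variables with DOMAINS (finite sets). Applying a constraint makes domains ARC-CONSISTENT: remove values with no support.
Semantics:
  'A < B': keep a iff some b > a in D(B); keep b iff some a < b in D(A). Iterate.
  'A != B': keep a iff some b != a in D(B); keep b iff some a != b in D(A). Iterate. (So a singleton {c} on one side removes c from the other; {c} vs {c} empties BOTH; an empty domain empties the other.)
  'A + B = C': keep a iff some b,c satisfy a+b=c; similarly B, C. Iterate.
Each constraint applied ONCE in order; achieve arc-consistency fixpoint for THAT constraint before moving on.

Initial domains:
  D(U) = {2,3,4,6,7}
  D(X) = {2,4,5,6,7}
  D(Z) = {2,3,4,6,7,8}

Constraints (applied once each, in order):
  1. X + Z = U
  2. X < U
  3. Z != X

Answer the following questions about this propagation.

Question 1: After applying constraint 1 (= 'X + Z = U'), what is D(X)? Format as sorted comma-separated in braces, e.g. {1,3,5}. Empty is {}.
Answer: {2,4,5}

Derivation:
Constraint 1 (X + Z = U) on D(X)={2,4,5,6,7} D(Z)={2,3,4,6,7,8} D(U)={2,3,4,6,7}: X {2,4,5,6,7}->{2,4,5}; Z {2,3,4,6,7,8}->{2,3,4}; U {2,3,4,6,7}->{4,6,7}
So after constraint 1: D(X) = {2,4,5}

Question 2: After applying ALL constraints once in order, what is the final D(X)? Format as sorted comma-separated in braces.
Answer: {2,4,5}

Derivation:
Constraint 1 (X + Z = U) on D(X)={2,4,5,6,7} D(Z)={2,3,4,6,7,8} D(U)={2,3,4,6,7}: X {2,4,5,6,7}->{2,4,5}; Z {2,3,4,6,7,8}->{2,3,4}; U {2,3,4,6,7}->{4,6,7}
Constraint 2 (X < U) on D(X)={2,4,5} D(U)={4,6,7}: no change
Constraint 3 (Z != X) on D(Z)={2,3,4} D(X)={2,4,5}: no change
So after all 3 constraints: D(X) = {2,4,5}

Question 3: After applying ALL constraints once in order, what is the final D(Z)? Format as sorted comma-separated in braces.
Constraint 1 (X + Z = U) on D(X)={2,4,5,6,7} D(Z)={2,3,4,6,7,8} D(U)={2,3,4,6,7}: X {2,4,5,6,7}->{2,4,5}; Z {2,3,4,6,7,8}->{2,3,4}; U {2,3,4,6,7}->{4,6,7}
Constraint 2 (X < U) on D(X)={2,4,5} D(U)={4,6,7}: no change
Constraint 3 (Z != X) on D(Z)={2,3,4} D(X)={2,4,5}: no change
So after all 3 constraints: D(Z) = {2,3,4}

Answer: {2,3,4}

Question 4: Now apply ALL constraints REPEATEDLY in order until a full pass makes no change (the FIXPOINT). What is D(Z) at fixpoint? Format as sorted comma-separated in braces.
pass 0 (initial): D(Z)={2,3,4,6,7,8}
pass 1: U {2,3,4,6,7}->{4,6,7}; X {2,4,5,6,7}->{2,4,5}; Z {2,3,4,6,7,8}->{2,3,4}
pass 2: no change
Fixpoint after 2 passes: D(Z) = {2,3,4}

Answer: {2,3,4}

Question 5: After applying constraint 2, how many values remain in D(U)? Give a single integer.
Answer: 3

Derivation:
Constraint 1 (X + Z = U) on D(X)={2,4,5,6,7} D(Z)={2,3,4,6,7,8} D(U)={2,3,4,6,7}: X {2,4,5,6,7}->{2,4,5}; Z {2,3,4,6,7,8}->{2,3,4}; U {2,3,4,6,7}->{4,6,7}
Constraint 2 (X < U) on D(X)={2,4,5} D(U)={4,6,7}: no change
So after constraint 2: D(U)={4,6,7}, size = 3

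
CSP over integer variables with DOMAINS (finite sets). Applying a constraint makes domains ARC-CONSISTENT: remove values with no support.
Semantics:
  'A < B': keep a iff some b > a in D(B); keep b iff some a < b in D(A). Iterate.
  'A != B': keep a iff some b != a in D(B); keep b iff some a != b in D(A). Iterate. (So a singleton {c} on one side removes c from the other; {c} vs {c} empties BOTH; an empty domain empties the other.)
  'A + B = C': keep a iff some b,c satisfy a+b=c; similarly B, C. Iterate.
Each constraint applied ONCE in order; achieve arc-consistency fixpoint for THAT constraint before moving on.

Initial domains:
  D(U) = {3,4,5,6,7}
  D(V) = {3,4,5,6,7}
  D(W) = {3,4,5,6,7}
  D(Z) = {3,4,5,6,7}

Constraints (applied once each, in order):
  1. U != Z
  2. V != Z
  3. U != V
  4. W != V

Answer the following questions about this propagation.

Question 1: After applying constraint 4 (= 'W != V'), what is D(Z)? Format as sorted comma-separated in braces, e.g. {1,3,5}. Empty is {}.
Constraint 1 (U != Z) on D(U)={3,4,5,6,7} D(Z)={3,4,5,6,7}: no change
Constraint 2 (V != Z) on D(V)={3,4,5,6,7} D(Z)={3,4,5,6,7}: no change
Constraint 3 (U != V) on D(U)={3,4,5,6,7} D(V)={3,4,5,6,7}: no change
Constraint 4 (W != V) on D(W)={3,4,5,6,7} D(V)={3,4,5,6,7}: no change
So after constraint 4: D(Z) = {3,4,5,6,7}

Answer: {3,4,5,6,7}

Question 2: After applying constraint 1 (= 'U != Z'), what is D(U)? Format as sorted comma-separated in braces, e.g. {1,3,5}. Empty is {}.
Answer: {3,4,5,6,7}

Derivation:
Constraint 1 (U != Z) on D(U)={3,4,5,6,7} D(Z)={3,4,5,6,7}: no change
So after constraint 1: D(U) = {3,4,5,6,7}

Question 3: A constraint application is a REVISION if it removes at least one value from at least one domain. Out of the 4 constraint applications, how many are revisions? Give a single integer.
Answer: 0

Derivation:
Constraint 1 (U != Z) on D(U)={3,4,5,6,7} D(Z)={3,4,5,6,7}: no change => not a revision
Constraint 2 (V != Z) on D(V)={3,4,5,6,7} D(Z)={3,4,5,6,7}: no change => not a revision
Constraint 3 (U != V) on D(U)={3,4,5,6,7} D(V)={3,4,5,6,7}: no change => not a revision
Constraint 4 (W != V) on D(W)={3,4,5,6,7} D(V)={3,4,5,6,7}: no change => not a revision
Total revisions = 0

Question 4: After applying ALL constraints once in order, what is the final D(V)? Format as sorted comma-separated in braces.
Constraint 1 (U != Z) on D(U)={3,4,5,6,7} D(Z)={3,4,5,6,7}: no change
Constraint 2 (V != Z) on D(V)={3,4,5,6,7} D(Z)={3,4,5,6,7}: no change
Constraint 3 (U != V) on D(U)={3,4,5,6,7} D(V)={3,4,5,6,7}: no change
Constraint 4 (W != V) on D(W)={3,4,5,6,7} D(V)={3,4,5,6,7}: no change
So after all 4 constraints: D(V) = {3,4,5,6,7}

Answer: {3,4,5,6,7}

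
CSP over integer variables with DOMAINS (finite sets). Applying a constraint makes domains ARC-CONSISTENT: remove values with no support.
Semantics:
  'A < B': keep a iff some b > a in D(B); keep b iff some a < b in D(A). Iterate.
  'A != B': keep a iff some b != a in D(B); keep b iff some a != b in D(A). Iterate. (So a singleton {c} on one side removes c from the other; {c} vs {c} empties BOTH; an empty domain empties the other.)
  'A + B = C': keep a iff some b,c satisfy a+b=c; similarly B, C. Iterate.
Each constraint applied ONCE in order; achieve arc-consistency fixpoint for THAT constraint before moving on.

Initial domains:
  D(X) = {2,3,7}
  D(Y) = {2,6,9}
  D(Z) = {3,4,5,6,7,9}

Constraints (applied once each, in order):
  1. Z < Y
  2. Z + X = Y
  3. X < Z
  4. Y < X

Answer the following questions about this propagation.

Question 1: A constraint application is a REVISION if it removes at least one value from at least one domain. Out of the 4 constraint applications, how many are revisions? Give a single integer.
Constraint 1 (Z < Y) on D(Z)={3,4,5,6,7,9} D(Y)={2,6,9}: Z {3,4,5,6,7,9}->{3,4,5,6,7}; Y {2,6,9}->{6,9} => REVISION
Constraint 2 (Z + X = Y) on D(Z)={3,4,5,6,7} D(X)={2,3,7} D(Y)={6,9}: Z {3,4,5,6,7}->{3,4,6,7}; X {2,3,7}->{2,3} => REVISION
Constraint 3 (X < Z) on D(X)={2,3} D(Z)={3,4,6,7}: no change => not a revision
Constraint 4 (Y < X) on D(Y)={6,9} D(X)={2,3}: Y {6,9}->{}; X {2,3}->{} => REVISION
Total revisions = 3

Answer: 3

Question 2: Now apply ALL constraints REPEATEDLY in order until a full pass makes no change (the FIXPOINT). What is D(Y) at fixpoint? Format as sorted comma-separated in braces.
Answer: {}

Derivation:
pass 0 (initial): D(Y)={2,6,9}
pass 1: X {2,3,7}->{}; Y {2,6,9}->{}; Z {3,4,5,6,7,9}->{3,4,6,7}
pass 2: Z {3,4,6,7}->{}
pass 3: no change
Fixpoint after 3 passes: D(Y) = {}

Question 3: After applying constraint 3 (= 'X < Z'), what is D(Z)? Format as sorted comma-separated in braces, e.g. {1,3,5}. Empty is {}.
Constraint 1 (Z < Y) on D(Z)={3,4,5,6,7,9} D(Y)={2,6,9}: Z {3,4,5,6,7,9}->{3,4,5,6,7}; Y {2,6,9}->{6,9}
Constraint 2 (Z + X = Y) on D(Z)={3,4,5,6,7} D(X)={2,3,7} D(Y)={6,9}: Z {3,4,5,6,7}->{3,4,6,7}; X {2,3,7}->{2,3}
Constraint 3 (X < Z) on D(X)={2,3} D(Z)={3,4,6,7}: no change
So after constraint 3: D(Z) = {3,4,6,7}

Answer: {3,4,6,7}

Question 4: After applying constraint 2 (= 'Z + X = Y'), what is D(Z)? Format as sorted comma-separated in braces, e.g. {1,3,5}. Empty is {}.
Answer: {3,4,6,7}

Derivation:
Constraint 1 (Z < Y) on D(Z)={3,4,5,6,7,9} D(Y)={2,6,9}: Z {3,4,5,6,7,9}->{3,4,5,6,7}; Y {2,6,9}->{6,9}
Constraint 2 (Z + X = Y) on D(Z)={3,4,5,6,7} D(X)={2,3,7} D(Y)={6,9}: Z {3,4,5,6,7}->{3,4,6,7}; X {2,3,7}->{2,3}
So after constraint 2: D(Z) = {3,4,6,7}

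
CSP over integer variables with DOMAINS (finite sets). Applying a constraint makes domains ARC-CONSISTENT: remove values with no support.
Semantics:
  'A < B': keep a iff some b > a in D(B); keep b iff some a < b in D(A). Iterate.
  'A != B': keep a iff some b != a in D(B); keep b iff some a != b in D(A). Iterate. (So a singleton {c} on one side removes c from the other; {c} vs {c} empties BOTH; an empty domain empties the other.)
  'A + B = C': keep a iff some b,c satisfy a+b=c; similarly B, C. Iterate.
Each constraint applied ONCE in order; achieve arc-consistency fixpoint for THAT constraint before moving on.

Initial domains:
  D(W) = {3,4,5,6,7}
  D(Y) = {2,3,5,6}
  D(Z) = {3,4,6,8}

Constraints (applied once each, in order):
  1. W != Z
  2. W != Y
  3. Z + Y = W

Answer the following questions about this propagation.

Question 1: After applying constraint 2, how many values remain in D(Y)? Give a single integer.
Constraint 1 (W != Z) on D(W)={3,4,5,6,7} D(Z)={3,4,6,8}: no change
Constraint 2 (W != Y) on D(W)={3,4,5,6,7} D(Y)={2,3,5,6}: no change
So after constraint 2: D(Y)={2,3,5,6}, size = 4

Answer: 4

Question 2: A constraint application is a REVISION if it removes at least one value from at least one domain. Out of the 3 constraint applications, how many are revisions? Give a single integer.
Answer: 1

Derivation:
Constraint 1 (W != Z) on D(W)={3,4,5,6,7} D(Z)={3,4,6,8}: no change => not a revision
Constraint 2 (W != Y) on D(W)={3,4,5,6,7} D(Y)={2,3,5,6}: no change => not a revision
Constraint 3 (Z + Y = W) on D(Z)={3,4,6,8} D(Y)={2,3,5,6} D(W)={3,4,5,6,7}: Z {3,4,6,8}->{3,4}; Y {2,3,5,6}->{2,3}; W {3,4,5,6,7}->{5,6,7} => REVISION
Total revisions = 1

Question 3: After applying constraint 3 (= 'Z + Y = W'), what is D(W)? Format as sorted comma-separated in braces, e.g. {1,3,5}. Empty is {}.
Answer: {5,6,7}

Derivation:
Constraint 1 (W != Z) on D(W)={3,4,5,6,7} D(Z)={3,4,6,8}: no change
Constraint 2 (W != Y) on D(W)={3,4,5,6,7} D(Y)={2,3,5,6}: no change
Constraint 3 (Z + Y = W) on D(Z)={3,4,6,8} D(Y)={2,3,5,6} D(W)={3,4,5,6,7}: Z {3,4,6,8}->{3,4}; Y {2,3,5,6}->{2,3}; W {3,4,5,6,7}->{5,6,7}
So after constraint 3: D(W) = {5,6,7}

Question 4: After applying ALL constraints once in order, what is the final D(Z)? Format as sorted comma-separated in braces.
Answer: {3,4}

Derivation:
Constraint 1 (W != Z) on D(W)={3,4,5,6,7} D(Z)={3,4,6,8}: no change
Constraint 2 (W != Y) on D(W)={3,4,5,6,7} D(Y)={2,3,5,6}: no change
Constraint 3 (Z + Y = W) on D(Z)={3,4,6,8} D(Y)={2,3,5,6} D(W)={3,4,5,6,7}: Z {3,4,6,8}->{3,4}; Y {2,3,5,6}->{2,3}; W {3,4,5,6,7}->{5,6,7}
So after all 3 constraints: D(Z) = {3,4}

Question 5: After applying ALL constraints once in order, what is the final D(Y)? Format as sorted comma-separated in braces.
Answer: {2,3}

Derivation:
Constraint 1 (W != Z) on D(W)={3,4,5,6,7} D(Z)={3,4,6,8}: no change
Constraint 2 (W != Y) on D(W)={3,4,5,6,7} D(Y)={2,3,5,6}: no change
Constraint 3 (Z + Y = W) on D(Z)={3,4,6,8} D(Y)={2,3,5,6} D(W)={3,4,5,6,7}: Z {3,4,6,8}->{3,4}; Y {2,3,5,6}->{2,3}; W {3,4,5,6,7}->{5,6,7}
So after all 3 constraints: D(Y) = {2,3}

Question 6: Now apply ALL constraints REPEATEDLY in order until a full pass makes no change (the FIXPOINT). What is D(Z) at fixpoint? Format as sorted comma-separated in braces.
pass 0 (initial): D(Z)={3,4,6,8}
pass 1: W {3,4,5,6,7}->{5,6,7}; Y {2,3,5,6}->{2,3}; Z {3,4,6,8}->{3,4}
pass 2: no change
Fixpoint after 2 passes: D(Z) = {3,4}

Answer: {3,4}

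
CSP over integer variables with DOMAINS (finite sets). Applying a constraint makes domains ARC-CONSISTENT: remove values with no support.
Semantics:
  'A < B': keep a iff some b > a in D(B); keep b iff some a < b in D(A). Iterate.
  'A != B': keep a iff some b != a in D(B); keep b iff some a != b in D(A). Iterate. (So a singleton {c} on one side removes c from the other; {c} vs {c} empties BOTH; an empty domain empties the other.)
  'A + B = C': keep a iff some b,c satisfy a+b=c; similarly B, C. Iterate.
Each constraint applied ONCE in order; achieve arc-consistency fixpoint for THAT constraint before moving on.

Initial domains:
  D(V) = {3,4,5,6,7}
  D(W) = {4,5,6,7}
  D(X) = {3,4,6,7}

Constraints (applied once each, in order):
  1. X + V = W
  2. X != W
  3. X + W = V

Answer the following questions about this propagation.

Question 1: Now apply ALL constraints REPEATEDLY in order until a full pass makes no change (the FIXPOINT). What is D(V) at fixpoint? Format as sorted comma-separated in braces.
pass 0 (initial): D(V)={3,4,5,6,7}
pass 1: V {3,4,5,6,7}->{}; W {4,5,6,7}->{}; X {3,4,6,7}->{}
pass 2: no change
Fixpoint after 2 passes: D(V) = {}

Answer: {}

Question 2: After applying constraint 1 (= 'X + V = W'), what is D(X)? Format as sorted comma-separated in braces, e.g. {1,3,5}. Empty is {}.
Answer: {3,4}

Derivation:
Constraint 1 (X + V = W) on D(X)={3,4,6,7} D(V)={3,4,5,6,7} D(W)={4,5,6,7}: X {3,4,6,7}->{3,4}; V {3,4,5,6,7}->{3,4}; W {4,5,6,7}->{6,7}
So after constraint 1: D(X) = {3,4}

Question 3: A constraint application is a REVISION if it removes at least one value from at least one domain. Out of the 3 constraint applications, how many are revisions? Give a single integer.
Constraint 1 (X + V = W) on D(X)={3,4,6,7} D(V)={3,4,5,6,7} D(W)={4,5,6,7}: X {3,4,6,7}->{3,4}; V {3,4,5,6,7}->{3,4}; W {4,5,6,7}->{6,7} => REVISION
Constraint 2 (X != W) on D(X)={3,4} D(W)={6,7}: no change => not a revision
Constraint 3 (X + W = V) on D(X)={3,4} D(W)={6,7} D(V)={3,4}: X {3,4}->{}; W {6,7}->{}; V {3,4}->{} => REVISION
Total revisions = 2

Answer: 2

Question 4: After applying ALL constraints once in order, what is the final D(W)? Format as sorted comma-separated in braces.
Answer: {}

Derivation:
Constraint 1 (X + V = W) on D(X)={3,4,6,7} D(V)={3,4,5,6,7} D(W)={4,5,6,7}: X {3,4,6,7}->{3,4}; V {3,4,5,6,7}->{3,4}; W {4,5,6,7}->{6,7}
Constraint 2 (X != W) on D(X)={3,4} D(W)={6,7}: no change
Constraint 3 (X + W = V) on D(X)={3,4} D(W)={6,7} D(V)={3,4}: X {3,4}->{}; W {6,7}->{}; V {3,4}->{}
So after all 3 constraints: D(W) = {}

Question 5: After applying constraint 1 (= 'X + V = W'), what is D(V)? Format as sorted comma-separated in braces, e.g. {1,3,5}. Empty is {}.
Constraint 1 (X + V = W) on D(X)={3,4,6,7} D(V)={3,4,5,6,7} D(W)={4,5,6,7}: X {3,4,6,7}->{3,4}; V {3,4,5,6,7}->{3,4}; W {4,5,6,7}->{6,7}
So after constraint 1: D(V) = {3,4}

Answer: {3,4}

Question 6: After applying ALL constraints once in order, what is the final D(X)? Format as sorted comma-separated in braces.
Answer: {}

Derivation:
Constraint 1 (X + V = W) on D(X)={3,4,6,7} D(V)={3,4,5,6,7} D(W)={4,5,6,7}: X {3,4,6,7}->{3,4}; V {3,4,5,6,7}->{3,4}; W {4,5,6,7}->{6,7}
Constraint 2 (X != W) on D(X)={3,4} D(W)={6,7}: no change
Constraint 3 (X + W = V) on D(X)={3,4} D(W)={6,7} D(V)={3,4}: X {3,4}->{}; W {6,7}->{}; V {3,4}->{}
So after all 3 constraints: D(X) = {}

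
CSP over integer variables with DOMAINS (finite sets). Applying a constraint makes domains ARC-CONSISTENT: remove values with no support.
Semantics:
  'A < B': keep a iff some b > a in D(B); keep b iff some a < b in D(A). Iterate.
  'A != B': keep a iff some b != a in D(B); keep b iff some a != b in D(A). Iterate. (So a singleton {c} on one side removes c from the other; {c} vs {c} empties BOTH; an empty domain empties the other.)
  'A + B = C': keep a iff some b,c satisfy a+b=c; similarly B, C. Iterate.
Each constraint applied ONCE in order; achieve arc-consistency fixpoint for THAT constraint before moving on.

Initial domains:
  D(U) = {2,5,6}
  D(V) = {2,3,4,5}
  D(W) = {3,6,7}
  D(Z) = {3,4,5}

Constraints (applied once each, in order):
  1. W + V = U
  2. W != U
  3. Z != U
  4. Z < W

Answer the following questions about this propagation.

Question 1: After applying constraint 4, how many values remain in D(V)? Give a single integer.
Answer: 2

Derivation:
Constraint 1 (W + V = U) on D(W)={3,6,7} D(V)={2,3,4,5} D(U)={2,5,6}: W {3,6,7}->{3}; V {2,3,4,5}->{2,3}; U {2,5,6}->{5,6}
Constraint 2 (W != U) on D(W)={3} D(U)={5,6}: no change
Constraint 3 (Z != U) on D(Z)={3,4,5} D(U)={5,6}: no change
Constraint 4 (Z < W) on D(Z)={3,4,5} D(W)={3}: Z {3,4,5}->{}; W {3}->{}
So after constraint 4: D(V)={2,3}, size = 2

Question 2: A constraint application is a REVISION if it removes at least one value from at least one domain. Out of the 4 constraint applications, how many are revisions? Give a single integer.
Answer: 2

Derivation:
Constraint 1 (W + V = U) on D(W)={3,6,7} D(V)={2,3,4,5} D(U)={2,5,6}: W {3,6,7}->{3}; V {2,3,4,5}->{2,3}; U {2,5,6}->{5,6} => REVISION
Constraint 2 (W != U) on D(W)={3} D(U)={5,6}: no change => not a revision
Constraint 3 (Z != U) on D(Z)={3,4,5} D(U)={5,6}: no change => not a revision
Constraint 4 (Z < W) on D(Z)={3,4,5} D(W)={3}: Z {3,4,5}->{}; W {3}->{} => REVISION
Total revisions = 2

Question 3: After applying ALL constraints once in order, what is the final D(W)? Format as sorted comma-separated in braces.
Answer: {}

Derivation:
Constraint 1 (W + V = U) on D(W)={3,6,7} D(V)={2,3,4,5} D(U)={2,5,6}: W {3,6,7}->{3}; V {2,3,4,5}->{2,3}; U {2,5,6}->{5,6}
Constraint 2 (W != U) on D(W)={3} D(U)={5,6}: no change
Constraint 3 (Z != U) on D(Z)={3,4,5} D(U)={5,6}: no change
Constraint 4 (Z < W) on D(Z)={3,4,5} D(W)={3}: Z {3,4,5}->{}; W {3}->{}
So after all 4 constraints: D(W) = {}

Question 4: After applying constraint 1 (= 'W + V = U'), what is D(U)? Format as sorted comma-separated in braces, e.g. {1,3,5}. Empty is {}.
Constraint 1 (W + V = U) on D(W)={3,6,7} D(V)={2,3,4,5} D(U)={2,5,6}: W {3,6,7}->{3}; V {2,3,4,5}->{2,3}; U {2,5,6}->{5,6}
So after constraint 1: D(U) = {5,6}

Answer: {5,6}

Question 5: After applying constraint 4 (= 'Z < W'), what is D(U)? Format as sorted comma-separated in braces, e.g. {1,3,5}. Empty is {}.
Answer: {5,6}

Derivation:
Constraint 1 (W + V = U) on D(W)={3,6,7} D(V)={2,3,4,5} D(U)={2,5,6}: W {3,6,7}->{3}; V {2,3,4,5}->{2,3}; U {2,5,6}->{5,6}
Constraint 2 (W != U) on D(W)={3} D(U)={5,6}: no change
Constraint 3 (Z != U) on D(Z)={3,4,5} D(U)={5,6}: no change
Constraint 4 (Z < W) on D(Z)={3,4,5} D(W)={3}: Z {3,4,5}->{}; W {3}->{}
So after constraint 4: D(U) = {5,6}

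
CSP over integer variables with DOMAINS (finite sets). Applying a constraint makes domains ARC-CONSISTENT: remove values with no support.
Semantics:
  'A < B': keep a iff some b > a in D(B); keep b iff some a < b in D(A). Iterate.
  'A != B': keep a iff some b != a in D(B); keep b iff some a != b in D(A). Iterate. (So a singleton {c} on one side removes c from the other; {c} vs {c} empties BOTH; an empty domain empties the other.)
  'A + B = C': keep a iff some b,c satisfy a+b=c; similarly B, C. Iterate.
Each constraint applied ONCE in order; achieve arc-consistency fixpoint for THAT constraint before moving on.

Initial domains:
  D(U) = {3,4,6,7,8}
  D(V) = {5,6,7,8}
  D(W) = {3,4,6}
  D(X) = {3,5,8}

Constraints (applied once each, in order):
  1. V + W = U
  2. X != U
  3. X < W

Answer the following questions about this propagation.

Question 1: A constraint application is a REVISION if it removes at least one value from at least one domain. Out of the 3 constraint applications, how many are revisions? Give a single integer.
Constraint 1 (V + W = U) on D(V)={5,6,7,8} D(W)={3,4,6} D(U)={3,4,6,7,8}: V {5,6,7,8}->{5}; W {3,4,6}->{3}; U {3,4,6,7,8}->{8} => REVISION
Constraint 2 (X != U) on D(X)={3,5,8} D(U)={8}: X {3,5,8}->{3,5} => REVISION
Constraint 3 (X < W) on D(X)={3,5} D(W)={3}: X {3,5}->{}; W {3}->{} => REVISION
Total revisions = 3

Answer: 3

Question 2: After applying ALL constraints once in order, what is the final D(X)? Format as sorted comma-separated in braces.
Answer: {}

Derivation:
Constraint 1 (V + W = U) on D(V)={5,6,7,8} D(W)={3,4,6} D(U)={3,4,6,7,8}: V {5,6,7,8}->{5}; W {3,4,6}->{3}; U {3,4,6,7,8}->{8}
Constraint 2 (X != U) on D(X)={3,5,8} D(U)={8}: X {3,5,8}->{3,5}
Constraint 3 (X < W) on D(X)={3,5} D(W)={3}: X {3,5}->{}; W {3}->{}
So after all 3 constraints: D(X) = {}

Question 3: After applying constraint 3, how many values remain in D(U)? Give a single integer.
Constraint 1 (V + W = U) on D(V)={5,6,7,8} D(W)={3,4,6} D(U)={3,4,6,7,8}: V {5,6,7,8}->{5}; W {3,4,6}->{3}; U {3,4,6,7,8}->{8}
Constraint 2 (X != U) on D(X)={3,5,8} D(U)={8}: X {3,5,8}->{3,5}
Constraint 3 (X < W) on D(X)={3,5} D(W)={3}: X {3,5}->{}; W {3}->{}
So after constraint 3: D(U)={8}, size = 1

Answer: 1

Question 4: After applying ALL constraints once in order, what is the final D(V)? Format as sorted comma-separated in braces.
Answer: {5}

Derivation:
Constraint 1 (V + W = U) on D(V)={5,6,7,8} D(W)={3,4,6} D(U)={3,4,6,7,8}: V {5,6,7,8}->{5}; W {3,4,6}->{3}; U {3,4,6,7,8}->{8}
Constraint 2 (X != U) on D(X)={3,5,8} D(U)={8}: X {3,5,8}->{3,5}
Constraint 3 (X < W) on D(X)={3,5} D(W)={3}: X {3,5}->{}; W {3}->{}
So after all 3 constraints: D(V) = {5}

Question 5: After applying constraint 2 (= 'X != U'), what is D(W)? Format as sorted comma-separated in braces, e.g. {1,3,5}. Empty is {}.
Constraint 1 (V + W = U) on D(V)={5,6,7,8} D(W)={3,4,6} D(U)={3,4,6,7,8}: V {5,6,7,8}->{5}; W {3,4,6}->{3}; U {3,4,6,7,8}->{8}
Constraint 2 (X != U) on D(X)={3,5,8} D(U)={8}: X {3,5,8}->{3,5}
So after constraint 2: D(W) = {3}

Answer: {3}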